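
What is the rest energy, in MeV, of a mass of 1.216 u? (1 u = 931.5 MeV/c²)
E = mc² = 1133 MeV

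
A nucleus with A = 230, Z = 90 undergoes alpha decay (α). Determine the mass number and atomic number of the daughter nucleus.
Daughter: A = 226, Z = 88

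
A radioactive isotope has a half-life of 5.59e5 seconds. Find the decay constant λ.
λ = ln(2)/t½ = 1.24e-6 second⁻¹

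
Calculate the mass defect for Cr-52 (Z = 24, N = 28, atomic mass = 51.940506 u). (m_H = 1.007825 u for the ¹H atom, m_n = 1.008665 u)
Δm = Z·m_H + N·m_n − M = 0.4899 u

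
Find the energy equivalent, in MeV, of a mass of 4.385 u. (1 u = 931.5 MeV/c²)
E = mc² = 4085 MeV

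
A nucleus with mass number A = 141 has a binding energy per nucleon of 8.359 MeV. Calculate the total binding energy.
B.E. = 8.359 × 141 = 1179 MeV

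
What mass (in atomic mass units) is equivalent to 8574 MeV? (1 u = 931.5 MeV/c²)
m = E/c² = 9.205 u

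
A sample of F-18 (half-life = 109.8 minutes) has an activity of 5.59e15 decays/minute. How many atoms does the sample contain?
N = A/λ = 8.855e17 atoms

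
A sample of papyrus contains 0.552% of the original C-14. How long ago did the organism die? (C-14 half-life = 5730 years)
Age = t½ × log₂(1/ratio) = 42980 years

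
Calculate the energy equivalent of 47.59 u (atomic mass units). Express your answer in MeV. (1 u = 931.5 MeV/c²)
E = mc² = 44330 MeV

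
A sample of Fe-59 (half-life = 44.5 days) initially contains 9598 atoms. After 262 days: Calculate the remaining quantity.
N = N₀(1/2)^(t/t½) = 162.1 atoms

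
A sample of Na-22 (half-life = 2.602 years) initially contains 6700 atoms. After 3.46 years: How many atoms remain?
N = N₀(1/2)^(t/t½) = 2666 atoms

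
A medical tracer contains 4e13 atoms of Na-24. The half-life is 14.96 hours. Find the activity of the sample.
A = λN = 1.853e12 decays/hour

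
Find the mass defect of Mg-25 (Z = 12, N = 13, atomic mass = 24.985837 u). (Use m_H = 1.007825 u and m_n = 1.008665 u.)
Δm = Z·m_H + N·m_n − M = 0.2207 u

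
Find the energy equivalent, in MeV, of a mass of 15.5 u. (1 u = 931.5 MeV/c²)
E = mc² = 14440 MeV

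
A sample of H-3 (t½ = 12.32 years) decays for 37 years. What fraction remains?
N/N₀ = (1/2)^(t/t½) = 0.1247 = 12.5%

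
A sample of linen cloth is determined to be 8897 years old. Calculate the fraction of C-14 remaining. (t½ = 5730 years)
N/N₀ = (1/2)^(t/t½) = 0.3409 = 34.1%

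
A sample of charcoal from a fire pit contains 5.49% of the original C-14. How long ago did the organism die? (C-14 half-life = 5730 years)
Age = t½ × log₂(1/ratio) = 23990 years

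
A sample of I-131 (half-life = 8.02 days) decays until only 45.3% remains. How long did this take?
t = t½ × log₂(N₀/N) = 9.162 days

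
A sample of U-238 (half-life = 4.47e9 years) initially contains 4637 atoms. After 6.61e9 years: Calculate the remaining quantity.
N = N₀(1/2)^(t/t½) = 1664 atoms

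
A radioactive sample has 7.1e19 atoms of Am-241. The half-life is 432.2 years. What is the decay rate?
A = λN = 1.139e17 decays/year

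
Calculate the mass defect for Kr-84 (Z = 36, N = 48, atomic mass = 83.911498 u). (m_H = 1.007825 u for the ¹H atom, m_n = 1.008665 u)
Δm = Z·m_H + N·m_n − M = 0.7861 u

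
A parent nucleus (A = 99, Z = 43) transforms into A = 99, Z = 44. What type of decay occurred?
ΔA = 0, ΔZ = +1 ⇒ beta-minus decay (β⁻)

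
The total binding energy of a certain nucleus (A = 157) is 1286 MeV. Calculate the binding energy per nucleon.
B.E./A = 1286/157 = 8.191 MeV/nucleon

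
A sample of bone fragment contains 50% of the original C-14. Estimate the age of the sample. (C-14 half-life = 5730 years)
Age = t½ × log₂(1/ratio) = 5730 years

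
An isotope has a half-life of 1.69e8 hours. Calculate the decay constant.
λ = ln(2)/t½ = 4.101e-9 hour⁻¹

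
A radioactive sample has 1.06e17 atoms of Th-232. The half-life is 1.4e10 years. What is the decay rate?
A = λN = 5.248e6 decays/year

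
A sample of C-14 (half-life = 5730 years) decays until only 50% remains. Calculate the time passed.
t = t½ × log₂(N₀/N) = 5730 years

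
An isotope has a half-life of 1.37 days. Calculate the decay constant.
λ = ln(2)/t½ = 0.5059 day⁻¹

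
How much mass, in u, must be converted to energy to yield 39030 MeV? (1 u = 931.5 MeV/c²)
m = E/c² = 41.9 u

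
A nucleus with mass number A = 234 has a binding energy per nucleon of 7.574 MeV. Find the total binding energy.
B.E. = 7.574 × 234 = 1772 MeV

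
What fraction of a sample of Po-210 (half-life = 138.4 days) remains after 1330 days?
N/N₀ = (1/2)^(t/t½) = 0.00128 = 0.128%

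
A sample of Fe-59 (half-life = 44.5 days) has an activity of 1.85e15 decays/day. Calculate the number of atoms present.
N = A/λ = 1.188e17 atoms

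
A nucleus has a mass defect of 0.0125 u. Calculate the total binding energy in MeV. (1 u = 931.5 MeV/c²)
B.E. = Δm × 931.5 = 11.64 MeV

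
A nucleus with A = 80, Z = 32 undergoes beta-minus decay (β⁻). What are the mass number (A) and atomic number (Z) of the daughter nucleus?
Daughter: A = 80, Z = 33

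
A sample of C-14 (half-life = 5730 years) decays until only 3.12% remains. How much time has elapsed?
t = t½ × log₂(N₀/N) = 28660 years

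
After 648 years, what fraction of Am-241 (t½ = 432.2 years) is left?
N/N₀ = (1/2)^(t/t½) = 0.3537 = 35.4%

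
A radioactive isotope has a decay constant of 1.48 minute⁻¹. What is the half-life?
t½ = ln(2)/λ = 0.4683 minutes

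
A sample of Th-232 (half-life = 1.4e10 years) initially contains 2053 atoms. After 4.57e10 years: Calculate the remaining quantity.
N = N₀(1/2)^(t/t½) = 213.7 atoms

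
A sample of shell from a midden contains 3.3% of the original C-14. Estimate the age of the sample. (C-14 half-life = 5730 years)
Age = t½ × log₂(1/ratio) = 28200 years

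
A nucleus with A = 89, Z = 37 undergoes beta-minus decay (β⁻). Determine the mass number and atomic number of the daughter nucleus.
Daughter: A = 89, Z = 38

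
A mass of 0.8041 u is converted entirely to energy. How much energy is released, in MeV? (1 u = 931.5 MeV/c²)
E = mc² = 749 MeV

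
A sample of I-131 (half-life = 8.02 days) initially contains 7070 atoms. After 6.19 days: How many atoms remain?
N = N₀(1/2)^(t/t½) = 4141 atoms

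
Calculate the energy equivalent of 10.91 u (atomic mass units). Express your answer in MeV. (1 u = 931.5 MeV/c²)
E = mc² = 10160 MeV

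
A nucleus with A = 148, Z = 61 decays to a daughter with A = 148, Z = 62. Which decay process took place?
ΔA = 0, ΔZ = +1 ⇒ beta-minus decay (β⁻)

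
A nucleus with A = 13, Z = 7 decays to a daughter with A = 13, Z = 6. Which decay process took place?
ΔA = 0, ΔZ = -1 ⇒ beta-plus decay (β⁺) or electron capture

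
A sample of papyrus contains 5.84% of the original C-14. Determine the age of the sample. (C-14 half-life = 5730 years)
Age = t½ × log₂(1/ratio) = 23480 years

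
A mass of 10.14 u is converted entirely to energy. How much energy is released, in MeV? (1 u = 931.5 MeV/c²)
E = mc² = 9445 MeV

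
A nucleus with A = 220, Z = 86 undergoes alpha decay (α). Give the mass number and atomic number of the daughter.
Daughter: A = 216, Z = 84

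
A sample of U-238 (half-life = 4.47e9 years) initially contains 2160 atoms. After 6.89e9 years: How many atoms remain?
N = N₀(1/2)^(t/t½) = 742.1 atoms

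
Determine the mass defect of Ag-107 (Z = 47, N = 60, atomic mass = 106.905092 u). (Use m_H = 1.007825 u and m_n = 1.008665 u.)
Δm = Z·m_H + N·m_n − M = 0.9826 u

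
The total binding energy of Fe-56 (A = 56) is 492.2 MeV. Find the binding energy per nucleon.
B.E./A = 492.2/56 = 8.789 MeV/nucleon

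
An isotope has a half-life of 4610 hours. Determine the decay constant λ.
λ = ln(2)/t½ = 1.504e-4 hour⁻¹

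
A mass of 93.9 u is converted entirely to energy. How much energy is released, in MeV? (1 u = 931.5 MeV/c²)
E = mc² = 87470 MeV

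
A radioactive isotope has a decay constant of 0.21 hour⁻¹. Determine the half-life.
t½ = ln(2)/λ = 3.301 hours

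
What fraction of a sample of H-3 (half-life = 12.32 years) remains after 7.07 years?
N/N₀ = (1/2)^(t/t½) = 0.6718 = 67.2%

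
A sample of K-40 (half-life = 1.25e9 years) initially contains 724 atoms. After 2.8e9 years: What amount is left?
N = N₀(1/2)^(t/t½) = 153.3 atoms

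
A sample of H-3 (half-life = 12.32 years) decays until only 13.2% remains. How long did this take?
t = t½ × log₂(N₀/N) = 35.99 years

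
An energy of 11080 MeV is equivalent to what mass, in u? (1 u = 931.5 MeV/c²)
m = E/c² = 11.89 u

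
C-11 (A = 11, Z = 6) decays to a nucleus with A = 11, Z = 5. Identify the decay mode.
ΔA = 0, ΔZ = -1 ⇒ beta-plus decay (β⁺) or electron capture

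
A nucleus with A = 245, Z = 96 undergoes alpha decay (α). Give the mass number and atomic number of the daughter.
Daughter: A = 241, Z = 94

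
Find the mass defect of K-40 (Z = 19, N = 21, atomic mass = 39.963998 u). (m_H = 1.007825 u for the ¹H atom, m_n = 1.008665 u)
Δm = Z·m_H + N·m_n − M = 0.3666 u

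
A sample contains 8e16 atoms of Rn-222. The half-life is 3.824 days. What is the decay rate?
A = λN = 1.45e16 decays/day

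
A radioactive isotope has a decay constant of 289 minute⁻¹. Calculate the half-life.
t½ = ln(2)/λ = 0.002398 minutes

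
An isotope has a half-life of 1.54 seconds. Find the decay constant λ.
λ = ln(2)/t½ = 0.4501 second⁻¹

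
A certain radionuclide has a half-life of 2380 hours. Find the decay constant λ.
λ = ln(2)/t½ = 2.912e-4 hour⁻¹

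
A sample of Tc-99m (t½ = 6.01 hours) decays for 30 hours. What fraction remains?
N/N₀ = (1/2)^(t/t½) = 0.03143 = 3.14%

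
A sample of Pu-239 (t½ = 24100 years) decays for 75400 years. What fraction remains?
N/N₀ = (1/2)^(t/t½) = 0.1143 = 11.4%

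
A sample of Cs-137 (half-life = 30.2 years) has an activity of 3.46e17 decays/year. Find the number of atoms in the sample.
N = A/λ = 1.508e19 atoms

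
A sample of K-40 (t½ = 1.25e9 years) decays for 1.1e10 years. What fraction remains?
N/N₀ = (1/2)^(t/t½) = 0.002244 = 0.224%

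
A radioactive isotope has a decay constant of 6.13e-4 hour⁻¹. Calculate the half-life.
t½ = ln(2)/λ = 1131 hours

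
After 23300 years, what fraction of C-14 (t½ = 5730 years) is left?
N/N₀ = (1/2)^(t/t½) = 0.05969 = 5.97%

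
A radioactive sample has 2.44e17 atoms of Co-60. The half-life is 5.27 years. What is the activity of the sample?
A = λN = 3.209e16 decays/year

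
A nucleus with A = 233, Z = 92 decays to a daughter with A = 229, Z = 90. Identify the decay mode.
ΔA = -4, ΔZ = -2 ⇒ alpha decay (α)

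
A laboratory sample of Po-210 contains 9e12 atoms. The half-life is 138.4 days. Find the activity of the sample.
A = λN = 4.507e10 decays/day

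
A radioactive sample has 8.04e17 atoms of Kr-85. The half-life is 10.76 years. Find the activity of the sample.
A = λN = 5.179e16 decays/year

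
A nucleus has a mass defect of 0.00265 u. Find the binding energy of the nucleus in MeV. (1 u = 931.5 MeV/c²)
B.E. = Δm × 931.5 = 2.468 MeV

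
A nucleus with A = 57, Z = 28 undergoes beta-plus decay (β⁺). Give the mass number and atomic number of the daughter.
Daughter: A = 57, Z = 27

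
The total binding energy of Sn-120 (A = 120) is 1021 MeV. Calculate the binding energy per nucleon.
B.E./A = 1021/120 = 8.508 MeV/nucleon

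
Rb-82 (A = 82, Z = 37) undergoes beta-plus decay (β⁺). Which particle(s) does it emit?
β⁺: positron (e⁺) + neutrino (νₑ)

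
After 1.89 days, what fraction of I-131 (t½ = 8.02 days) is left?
N/N₀ = (1/2)^(t/t½) = 0.8493 = 84.9%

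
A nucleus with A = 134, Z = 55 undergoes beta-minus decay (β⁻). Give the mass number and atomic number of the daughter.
Daughter: A = 134, Z = 56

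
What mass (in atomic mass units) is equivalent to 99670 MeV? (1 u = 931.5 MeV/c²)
m = E/c² = 107 u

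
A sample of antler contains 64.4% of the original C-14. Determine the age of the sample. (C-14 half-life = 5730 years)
Age = t½ × log₂(1/ratio) = 3638 years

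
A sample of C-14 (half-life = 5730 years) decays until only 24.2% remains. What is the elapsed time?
t = t½ × log₂(N₀/N) = 11730 years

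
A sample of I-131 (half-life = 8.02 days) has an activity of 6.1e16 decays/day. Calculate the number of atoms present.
N = A/λ = 7.058e17 atoms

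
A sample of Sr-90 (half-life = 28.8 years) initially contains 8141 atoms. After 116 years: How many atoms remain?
N = N₀(1/2)^(t/t½) = 499.1 atoms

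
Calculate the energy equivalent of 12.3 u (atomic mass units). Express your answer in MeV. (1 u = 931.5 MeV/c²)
E = mc² = 11460 MeV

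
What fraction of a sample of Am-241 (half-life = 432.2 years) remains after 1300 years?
N/N₀ = (1/2)^(t/t½) = 0.1243 = 12.4%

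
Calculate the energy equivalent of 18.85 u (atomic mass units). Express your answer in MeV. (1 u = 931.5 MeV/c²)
E = mc² = 17560 MeV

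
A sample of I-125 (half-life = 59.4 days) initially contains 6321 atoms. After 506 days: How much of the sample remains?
N = N₀(1/2)^(t/t½) = 17.24 atoms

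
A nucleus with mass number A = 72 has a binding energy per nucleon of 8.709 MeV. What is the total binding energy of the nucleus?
B.E. = 8.709 × 72 = 627 MeV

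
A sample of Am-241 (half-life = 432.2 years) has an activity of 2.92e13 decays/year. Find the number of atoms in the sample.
N = A/λ = 1.821e16 atoms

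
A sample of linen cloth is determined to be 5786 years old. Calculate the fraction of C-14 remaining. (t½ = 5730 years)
N/N₀ = (1/2)^(t/t½) = 0.4966 = 49.7%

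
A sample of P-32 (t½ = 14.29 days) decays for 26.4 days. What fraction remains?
N/N₀ = (1/2)^(t/t½) = 0.2779 = 27.8%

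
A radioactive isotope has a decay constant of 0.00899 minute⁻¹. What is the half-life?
t½ = ln(2)/λ = 77.1 minutes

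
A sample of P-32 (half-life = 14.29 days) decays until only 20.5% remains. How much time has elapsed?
t = t½ × log₂(N₀/N) = 32.67 days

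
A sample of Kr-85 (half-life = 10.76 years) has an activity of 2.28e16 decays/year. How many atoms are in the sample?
N = A/λ = 3.539e17 atoms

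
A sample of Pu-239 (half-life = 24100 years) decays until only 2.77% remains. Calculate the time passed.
t = t½ × log₂(N₀/N) = 1.247e5 years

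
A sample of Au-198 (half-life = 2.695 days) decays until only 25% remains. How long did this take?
t = t½ × log₂(N₀/N) = 5.39 days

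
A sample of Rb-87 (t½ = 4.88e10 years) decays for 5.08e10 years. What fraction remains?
N/N₀ = (1/2)^(t/t½) = 0.486 = 48.6%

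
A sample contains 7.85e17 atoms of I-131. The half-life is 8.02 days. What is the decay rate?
A = λN = 6.785e16 decays/day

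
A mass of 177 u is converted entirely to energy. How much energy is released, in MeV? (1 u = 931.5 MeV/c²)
E = mc² = 1.649e5 MeV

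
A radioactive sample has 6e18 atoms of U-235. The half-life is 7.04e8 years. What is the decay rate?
A = λN = 5.908e9 decays/year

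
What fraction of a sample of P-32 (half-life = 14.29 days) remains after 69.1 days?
N/N₀ = (1/2)^(t/t½) = 0.03502 = 3.5%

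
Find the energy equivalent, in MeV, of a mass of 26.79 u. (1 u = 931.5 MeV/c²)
E = mc² = 24950 MeV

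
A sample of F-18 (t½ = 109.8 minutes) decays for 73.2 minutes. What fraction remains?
N/N₀ = (1/2)^(t/t½) = 0.63 = 63%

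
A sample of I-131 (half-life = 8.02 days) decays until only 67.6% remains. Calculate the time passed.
t = t½ × log₂(N₀/N) = 4.531 days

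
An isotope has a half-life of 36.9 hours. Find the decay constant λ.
λ = ln(2)/t½ = 0.01878 hour⁻¹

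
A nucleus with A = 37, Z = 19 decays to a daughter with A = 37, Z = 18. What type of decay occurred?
ΔA = 0, ΔZ = -1 ⇒ beta-plus decay (β⁺) or electron capture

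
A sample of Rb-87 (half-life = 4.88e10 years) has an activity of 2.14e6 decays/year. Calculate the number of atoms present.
N = A/λ = 1.507e17 atoms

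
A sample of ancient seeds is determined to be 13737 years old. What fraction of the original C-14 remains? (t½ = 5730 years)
N/N₀ = (1/2)^(t/t½) = 0.1898 = 19%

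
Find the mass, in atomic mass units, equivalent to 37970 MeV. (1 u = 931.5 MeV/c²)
m = E/c² = 40.76 u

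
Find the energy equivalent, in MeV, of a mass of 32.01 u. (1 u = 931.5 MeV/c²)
E = mc² = 29820 MeV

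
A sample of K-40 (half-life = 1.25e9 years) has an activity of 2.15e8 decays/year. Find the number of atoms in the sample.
N = A/λ = 3.877e17 atoms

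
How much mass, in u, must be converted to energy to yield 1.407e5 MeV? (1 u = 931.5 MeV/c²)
m = E/c² = 151 u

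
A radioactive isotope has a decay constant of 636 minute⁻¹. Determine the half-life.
t½ = ln(2)/λ = 0.00109 minutes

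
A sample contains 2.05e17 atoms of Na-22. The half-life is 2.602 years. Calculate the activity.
A = λN = 5.461e16 decays/year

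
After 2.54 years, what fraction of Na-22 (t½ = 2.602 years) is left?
N/N₀ = (1/2)^(t/t½) = 0.5083 = 50.8%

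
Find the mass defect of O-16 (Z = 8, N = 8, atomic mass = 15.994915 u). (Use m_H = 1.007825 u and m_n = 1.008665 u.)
Δm = Z·m_H + N·m_n − M = 0.137 u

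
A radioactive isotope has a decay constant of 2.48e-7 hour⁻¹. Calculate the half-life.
t½ = ln(2)/λ = 2.795e6 hours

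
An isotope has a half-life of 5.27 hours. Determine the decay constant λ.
λ = ln(2)/t½ = 0.1315 hour⁻¹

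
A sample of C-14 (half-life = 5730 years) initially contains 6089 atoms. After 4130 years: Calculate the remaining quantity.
N = N₀(1/2)^(t/t½) = 3695 atoms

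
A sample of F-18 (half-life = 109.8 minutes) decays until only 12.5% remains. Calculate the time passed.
t = t½ × log₂(N₀/N) = 329.4 minutes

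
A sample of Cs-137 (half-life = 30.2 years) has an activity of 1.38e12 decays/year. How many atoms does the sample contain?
N = A/λ = 6.013e13 atoms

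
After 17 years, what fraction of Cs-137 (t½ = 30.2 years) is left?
N/N₀ = (1/2)^(t/t½) = 0.6769 = 67.7%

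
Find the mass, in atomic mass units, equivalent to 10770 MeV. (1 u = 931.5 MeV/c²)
m = E/c² = 11.56 u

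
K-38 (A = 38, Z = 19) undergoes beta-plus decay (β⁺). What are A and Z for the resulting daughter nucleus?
Daughter: A = 38, Z = 18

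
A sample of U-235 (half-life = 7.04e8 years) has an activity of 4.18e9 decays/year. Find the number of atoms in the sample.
N = A/λ = 4.245e18 atoms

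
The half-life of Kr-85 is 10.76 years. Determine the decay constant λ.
λ = ln(2)/t½ = 0.06442 year⁻¹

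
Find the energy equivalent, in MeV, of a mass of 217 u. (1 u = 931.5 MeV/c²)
E = mc² = 2.021e5 MeV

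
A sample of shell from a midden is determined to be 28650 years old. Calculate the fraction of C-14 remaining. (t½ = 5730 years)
N/N₀ = (1/2)^(t/t½) = 0.03125 = 3.12%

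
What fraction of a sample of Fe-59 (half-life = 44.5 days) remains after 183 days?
N/N₀ = (1/2)^(t/t½) = 0.05782 = 5.78%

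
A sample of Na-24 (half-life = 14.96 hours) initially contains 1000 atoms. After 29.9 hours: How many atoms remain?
N = N₀(1/2)^(t/t½) = 250.2 atoms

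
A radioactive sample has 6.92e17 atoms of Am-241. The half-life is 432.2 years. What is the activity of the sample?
A = λN = 1.11e15 decays/year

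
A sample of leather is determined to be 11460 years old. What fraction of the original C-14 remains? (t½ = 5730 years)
N/N₀ = (1/2)^(t/t½) = 0.25 = 25%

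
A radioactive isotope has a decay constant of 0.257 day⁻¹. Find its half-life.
t½ = ln(2)/λ = 2.697 days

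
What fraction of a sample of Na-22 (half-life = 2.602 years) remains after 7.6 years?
N/N₀ = (1/2)^(t/t½) = 0.1321 = 13.2%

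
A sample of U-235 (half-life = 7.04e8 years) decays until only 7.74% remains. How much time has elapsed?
t = t½ × log₂(N₀/N) = 2.599e9 years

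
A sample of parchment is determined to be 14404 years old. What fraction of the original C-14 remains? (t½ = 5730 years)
N/N₀ = (1/2)^(t/t½) = 0.1751 = 17.5%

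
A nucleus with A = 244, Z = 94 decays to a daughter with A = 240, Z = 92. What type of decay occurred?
ΔA = -4, ΔZ = -2 ⇒ alpha decay (α)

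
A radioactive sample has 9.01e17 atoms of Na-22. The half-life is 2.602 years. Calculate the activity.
A = λN = 2.4e17 decays/year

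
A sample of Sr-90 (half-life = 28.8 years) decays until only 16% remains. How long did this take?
t = t½ × log₂(N₀/N) = 76.14 years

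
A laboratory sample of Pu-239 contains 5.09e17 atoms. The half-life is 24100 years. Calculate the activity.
A = λN = 1.464e13 decays/year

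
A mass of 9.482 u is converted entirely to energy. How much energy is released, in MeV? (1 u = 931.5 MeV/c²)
E = mc² = 8832 MeV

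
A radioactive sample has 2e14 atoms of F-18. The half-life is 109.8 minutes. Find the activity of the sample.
A = λN = 1.263e12 decays/minute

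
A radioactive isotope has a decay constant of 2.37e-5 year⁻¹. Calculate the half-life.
t½ = ln(2)/λ = 29250 years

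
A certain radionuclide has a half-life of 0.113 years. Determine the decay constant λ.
λ = ln(2)/t½ = 6.134 year⁻¹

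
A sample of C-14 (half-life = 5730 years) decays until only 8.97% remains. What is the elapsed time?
t = t½ × log₂(N₀/N) = 19930 years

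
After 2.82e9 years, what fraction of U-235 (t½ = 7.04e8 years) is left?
N/N₀ = (1/2)^(t/t½) = 0.06225 = 6.23%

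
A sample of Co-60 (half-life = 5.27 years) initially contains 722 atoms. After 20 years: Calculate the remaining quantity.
N = N₀(1/2)^(t/t½) = 52.01 atoms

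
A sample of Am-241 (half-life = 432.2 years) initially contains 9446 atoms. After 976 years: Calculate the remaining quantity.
N = N₀(1/2)^(t/t½) = 1975 atoms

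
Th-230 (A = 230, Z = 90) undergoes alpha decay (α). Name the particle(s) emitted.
α particle = ⁴₂He (2 protons + 2 neutrons)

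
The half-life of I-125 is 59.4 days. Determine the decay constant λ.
λ = ln(2)/t½ = 0.01167 day⁻¹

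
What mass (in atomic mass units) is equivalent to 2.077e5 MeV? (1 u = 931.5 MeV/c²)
m = E/c² = 223 u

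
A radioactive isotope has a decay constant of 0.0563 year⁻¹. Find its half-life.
t½ = ln(2)/λ = 12.31 years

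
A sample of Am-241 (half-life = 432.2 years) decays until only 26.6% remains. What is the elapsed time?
t = t½ × log₂(N₀/N) = 825.7 years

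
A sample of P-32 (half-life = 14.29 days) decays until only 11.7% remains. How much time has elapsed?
t = t½ × log₂(N₀/N) = 44.23 days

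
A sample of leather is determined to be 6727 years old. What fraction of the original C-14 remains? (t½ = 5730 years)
N/N₀ = (1/2)^(t/t½) = 0.4432 = 44.3%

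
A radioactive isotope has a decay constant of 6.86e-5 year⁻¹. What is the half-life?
t½ = ln(2)/λ = 10100 years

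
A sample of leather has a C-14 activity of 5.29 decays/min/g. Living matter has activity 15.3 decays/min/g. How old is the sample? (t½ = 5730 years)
Age = t½ × log₂(A₀/A) = 8779 years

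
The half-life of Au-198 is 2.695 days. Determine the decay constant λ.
λ = ln(2)/t½ = 0.2572 day⁻¹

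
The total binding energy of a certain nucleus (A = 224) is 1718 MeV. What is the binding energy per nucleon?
B.E./A = 1718/224 = 7.67 MeV/nucleon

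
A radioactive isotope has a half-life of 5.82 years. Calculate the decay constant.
λ = ln(2)/t½ = 0.1191 year⁻¹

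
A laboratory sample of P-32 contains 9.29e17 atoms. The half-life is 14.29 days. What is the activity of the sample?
A = λN = 4.506e16 decays/day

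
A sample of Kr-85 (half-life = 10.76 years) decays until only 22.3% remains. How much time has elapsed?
t = t½ × log₂(N₀/N) = 23.29 years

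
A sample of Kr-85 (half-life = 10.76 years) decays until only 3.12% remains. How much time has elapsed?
t = t½ × log₂(N₀/N) = 53.82 years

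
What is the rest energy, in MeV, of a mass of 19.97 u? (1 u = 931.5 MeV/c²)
E = mc² = 18600 MeV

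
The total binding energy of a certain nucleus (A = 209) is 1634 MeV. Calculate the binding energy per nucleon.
B.E./A = 1634/209 = 7.818 MeV/nucleon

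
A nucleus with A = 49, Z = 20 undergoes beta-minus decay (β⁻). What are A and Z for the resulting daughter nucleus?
Daughter: A = 49, Z = 21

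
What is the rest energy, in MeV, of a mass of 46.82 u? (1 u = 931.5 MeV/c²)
E = mc² = 43610 MeV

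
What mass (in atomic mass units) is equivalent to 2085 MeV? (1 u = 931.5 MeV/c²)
m = E/c² = 2.238 u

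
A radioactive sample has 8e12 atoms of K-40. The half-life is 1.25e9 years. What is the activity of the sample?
A = λN = 4436 decays/year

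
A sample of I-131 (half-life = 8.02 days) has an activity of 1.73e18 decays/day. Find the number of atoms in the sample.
N = A/λ = 2.002e19 atoms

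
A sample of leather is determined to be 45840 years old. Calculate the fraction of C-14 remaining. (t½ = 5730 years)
N/N₀ = (1/2)^(t/t½) = 0.003906 = 0.391%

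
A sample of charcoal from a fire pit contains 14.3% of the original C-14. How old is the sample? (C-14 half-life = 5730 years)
Age = t½ × log₂(1/ratio) = 16080 years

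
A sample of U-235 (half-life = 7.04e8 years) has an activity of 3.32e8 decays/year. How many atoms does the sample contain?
N = A/λ = 3.372e17 atoms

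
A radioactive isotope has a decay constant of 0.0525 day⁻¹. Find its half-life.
t½ = ln(2)/λ = 13.2 days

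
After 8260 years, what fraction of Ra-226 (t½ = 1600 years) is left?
N/N₀ = (1/2)^(t/t½) = 0.02792 = 2.79%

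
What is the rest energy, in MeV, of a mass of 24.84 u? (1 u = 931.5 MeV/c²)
E = mc² = 23140 MeV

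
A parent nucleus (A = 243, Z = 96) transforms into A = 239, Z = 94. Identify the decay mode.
ΔA = -4, ΔZ = -2 ⇒ alpha decay (α)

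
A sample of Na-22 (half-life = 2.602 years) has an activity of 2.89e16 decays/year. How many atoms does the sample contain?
N = A/λ = 1.085e17 atoms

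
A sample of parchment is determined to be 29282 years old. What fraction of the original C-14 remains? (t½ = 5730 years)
N/N₀ = (1/2)^(t/t½) = 0.02895 = 2.89%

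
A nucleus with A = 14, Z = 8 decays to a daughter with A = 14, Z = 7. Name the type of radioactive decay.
ΔA = 0, ΔZ = -1 ⇒ beta-plus decay (β⁺) or electron capture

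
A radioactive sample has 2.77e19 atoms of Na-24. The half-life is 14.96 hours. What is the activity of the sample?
A = λN = 1.283e18 decays/hour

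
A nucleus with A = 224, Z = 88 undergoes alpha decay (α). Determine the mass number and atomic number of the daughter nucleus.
Daughter: A = 220, Z = 86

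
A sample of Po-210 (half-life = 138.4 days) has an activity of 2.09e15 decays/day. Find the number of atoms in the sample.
N = A/λ = 4.173e17 atoms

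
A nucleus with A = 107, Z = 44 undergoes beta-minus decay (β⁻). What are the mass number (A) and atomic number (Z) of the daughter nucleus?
Daughter: A = 107, Z = 45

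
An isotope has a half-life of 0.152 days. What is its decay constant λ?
λ = ln(2)/t½ = 4.56 day⁻¹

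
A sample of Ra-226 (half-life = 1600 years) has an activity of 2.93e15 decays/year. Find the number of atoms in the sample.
N = A/λ = 6.763e18 atoms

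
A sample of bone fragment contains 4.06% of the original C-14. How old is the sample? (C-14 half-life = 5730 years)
Age = t½ × log₂(1/ratio) = 26490 years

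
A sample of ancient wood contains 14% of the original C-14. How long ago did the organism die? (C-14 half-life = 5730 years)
Age = t½ × log₂(1/ratio) = 16250 years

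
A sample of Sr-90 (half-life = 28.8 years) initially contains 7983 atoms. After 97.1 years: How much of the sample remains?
N = N₀(1/2)^(t/t½) = 771.3 atoms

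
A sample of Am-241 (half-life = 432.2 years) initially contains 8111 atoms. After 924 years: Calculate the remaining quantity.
N = N₀(1/2)^(t/t½) = 1843 atoms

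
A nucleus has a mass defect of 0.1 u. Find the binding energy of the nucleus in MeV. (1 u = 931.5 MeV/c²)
B.E. = Δm × 931.5 = 93.15 MeV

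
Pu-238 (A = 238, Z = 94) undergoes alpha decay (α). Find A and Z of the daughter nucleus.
Daughter: A = 234, Z = 92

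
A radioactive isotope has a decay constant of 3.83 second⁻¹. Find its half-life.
t½ = ln(2)/λ = 0.181 seconds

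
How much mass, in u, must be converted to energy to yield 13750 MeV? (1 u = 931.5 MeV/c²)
m = E/c² = 14.76 u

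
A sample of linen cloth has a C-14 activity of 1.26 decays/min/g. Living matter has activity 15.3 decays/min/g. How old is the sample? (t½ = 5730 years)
Age = t½ × log₂(A₀/A) = 20640 years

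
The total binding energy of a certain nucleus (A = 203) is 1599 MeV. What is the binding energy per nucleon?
B.E./A = 1599/203 = 7.877 MeV/nucleon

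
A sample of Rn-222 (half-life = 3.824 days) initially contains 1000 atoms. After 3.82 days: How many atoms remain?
N = N₀(1/2)^(t/t½) = 500.4 atoms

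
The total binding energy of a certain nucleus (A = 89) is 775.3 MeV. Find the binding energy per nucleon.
B.E./A = 775.3/89 = 8.711 MeV/nucleon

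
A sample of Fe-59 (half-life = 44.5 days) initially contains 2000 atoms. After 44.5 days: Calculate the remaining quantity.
N = N₀(1/2)^(t/t½) = 1000 atoms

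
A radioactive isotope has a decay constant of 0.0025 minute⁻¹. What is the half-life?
t½ = ln(2)/λ = 277.3 minutes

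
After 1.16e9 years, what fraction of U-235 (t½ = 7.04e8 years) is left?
N/N₀ = (1/2)^(t/t½) = 0.3191 = 31.9%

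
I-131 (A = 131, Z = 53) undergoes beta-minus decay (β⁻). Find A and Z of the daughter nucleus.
Daughter: A = 131, Z = 54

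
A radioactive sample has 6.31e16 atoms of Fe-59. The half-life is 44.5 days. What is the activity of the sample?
A = λN = 9.829e14 decays/day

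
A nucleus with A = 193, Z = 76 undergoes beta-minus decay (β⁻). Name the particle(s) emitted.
β⁻: electron (e⁻) + antineutrino (ν̄ₑ)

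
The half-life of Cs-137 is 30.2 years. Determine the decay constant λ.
λ = ln(2)/t½ = 0.02295 year⁻¹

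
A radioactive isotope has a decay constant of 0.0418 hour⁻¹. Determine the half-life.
t½ = ln(2)/λ = 16.58 hours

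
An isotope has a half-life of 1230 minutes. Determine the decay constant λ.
λ = ln(2)/t½ = 5.635e-4 minute⁻¹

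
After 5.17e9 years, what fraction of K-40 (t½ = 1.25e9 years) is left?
N/N₀ = (1/2)^(t/t½) = 0.05688 = 5.69%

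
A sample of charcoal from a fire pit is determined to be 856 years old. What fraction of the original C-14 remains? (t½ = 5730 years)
N/N₀ = (1/2)^(t/t½) = 0.9016 = 90.2%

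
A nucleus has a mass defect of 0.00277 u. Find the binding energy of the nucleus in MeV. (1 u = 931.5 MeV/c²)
B.E. = Δm × 931.5 = 2.58 MeV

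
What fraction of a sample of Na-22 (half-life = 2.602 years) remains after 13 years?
N/N₀ = (1/2)^(t/t½) = 0.03133 = 3.13%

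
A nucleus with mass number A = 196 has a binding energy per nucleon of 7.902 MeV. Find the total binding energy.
B.E. = 7.902 × 196 = 1549 MeV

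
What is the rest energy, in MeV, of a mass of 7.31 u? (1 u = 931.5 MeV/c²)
E = mc² = 6809 MeV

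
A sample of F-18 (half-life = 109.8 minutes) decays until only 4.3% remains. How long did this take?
t = t½ × log₂(N₀/N) = 498.4 minutes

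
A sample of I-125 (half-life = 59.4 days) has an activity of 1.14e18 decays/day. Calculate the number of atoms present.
N = A/λ = 9.769e19 atoms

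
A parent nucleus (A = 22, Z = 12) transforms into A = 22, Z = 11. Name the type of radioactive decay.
ΔA = 0, ΔZ = -1 ⇒ beta-plus decay (β⁺) or electron capture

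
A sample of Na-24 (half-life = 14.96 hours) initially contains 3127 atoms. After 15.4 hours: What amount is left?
N = N₀(1/2)^(t/t½) = 1532 atoms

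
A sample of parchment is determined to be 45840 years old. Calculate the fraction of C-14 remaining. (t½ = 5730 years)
N/N₀ = (1/2)^(t/t½) = 0.003906 = 0.391%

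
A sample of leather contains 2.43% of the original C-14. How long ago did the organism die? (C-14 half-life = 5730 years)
Age = t½ × log₂(1/ratio) = 30730 years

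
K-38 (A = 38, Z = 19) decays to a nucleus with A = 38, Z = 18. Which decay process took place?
ΔA = 0, ΔZ = -1 ⇒ beta-plus decay (β⁺) or electron capture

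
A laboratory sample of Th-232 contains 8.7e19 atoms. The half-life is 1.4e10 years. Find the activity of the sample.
A = λN = 4.307e9 decays/year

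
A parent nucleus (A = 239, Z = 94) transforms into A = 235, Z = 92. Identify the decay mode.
ΔA = -4, ΔZ = -2 ⇒ alpha decay (α)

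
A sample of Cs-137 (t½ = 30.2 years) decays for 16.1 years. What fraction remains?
N/N₀ = (1/2)^(t/t½) = 0.6911 = 69.1%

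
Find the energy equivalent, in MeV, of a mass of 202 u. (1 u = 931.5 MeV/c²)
E = mc² = 1.882e5 MeV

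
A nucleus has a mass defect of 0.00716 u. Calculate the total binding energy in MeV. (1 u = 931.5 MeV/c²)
B.E. = Δm × 931.5 = 6.67 MeV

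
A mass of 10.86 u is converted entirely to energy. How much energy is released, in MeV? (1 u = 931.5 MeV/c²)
E = mc² = 10120 MeV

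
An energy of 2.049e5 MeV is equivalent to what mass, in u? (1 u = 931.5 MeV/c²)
m = E/c² = 220 u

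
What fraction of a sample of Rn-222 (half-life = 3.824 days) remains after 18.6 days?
N/N₀ = (1/2)^(t/t½) = 0.03434 = 3.43%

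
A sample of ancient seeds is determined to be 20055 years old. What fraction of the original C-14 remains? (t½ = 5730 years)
N/N₀ = (1/2)^(t/t½) = 0.08839 = 8.84%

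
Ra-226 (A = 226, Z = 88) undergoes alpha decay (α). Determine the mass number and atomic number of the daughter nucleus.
Daughter: A = 222, Z = 86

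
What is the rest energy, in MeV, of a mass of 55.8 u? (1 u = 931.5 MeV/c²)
E = mc² = 51980 MeV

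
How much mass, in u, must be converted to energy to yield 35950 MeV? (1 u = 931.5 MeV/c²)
m = E/c² = 38.59 u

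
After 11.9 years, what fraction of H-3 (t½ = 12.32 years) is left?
N/N₀ = (1/2)^(t/t½) = 0.512 = 51.2%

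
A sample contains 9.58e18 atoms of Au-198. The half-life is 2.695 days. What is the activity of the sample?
A = λN = 2.464e18 decays/day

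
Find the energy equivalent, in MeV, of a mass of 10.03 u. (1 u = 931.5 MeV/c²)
E = mc² = 9343 MeV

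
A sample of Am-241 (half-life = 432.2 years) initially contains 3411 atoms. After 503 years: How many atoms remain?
N = N₀(1/2)^(t/t½) = 1522 atoms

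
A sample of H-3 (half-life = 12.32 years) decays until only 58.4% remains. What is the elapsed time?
t = t½ × log₂(N₀/N) = 9.56 years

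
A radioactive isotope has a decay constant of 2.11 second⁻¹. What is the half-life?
t½ = ln(2)/λ = 0.3285 seconds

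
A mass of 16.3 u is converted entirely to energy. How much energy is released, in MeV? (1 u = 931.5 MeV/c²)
E = mc² = 15180 MeV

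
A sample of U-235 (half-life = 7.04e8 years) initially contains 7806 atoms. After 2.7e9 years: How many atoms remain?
N = N₀(1/2)^(t/t½) = 546.9 atoms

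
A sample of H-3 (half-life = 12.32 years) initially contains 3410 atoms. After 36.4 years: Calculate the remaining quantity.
N = N₀(1/2)^(t/t½) = 439.9 atoms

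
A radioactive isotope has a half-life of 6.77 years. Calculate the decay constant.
λ = ln(2)/t½ = 0.1024 year⁻¹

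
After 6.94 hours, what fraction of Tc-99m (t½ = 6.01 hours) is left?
N/N₀ = (1/2)^(t/t½) = 0.4491 = 44.9%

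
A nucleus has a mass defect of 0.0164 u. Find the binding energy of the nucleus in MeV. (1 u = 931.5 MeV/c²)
B.E. = Δm × 931.5 = 15.28 MeV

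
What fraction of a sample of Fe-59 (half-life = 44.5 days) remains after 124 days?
N/N₀ = (1/2)^(t/t½) = 0.1449 = 14.5%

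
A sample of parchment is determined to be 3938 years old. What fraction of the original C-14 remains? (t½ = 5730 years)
N/N₀ = (1/2)^(t/t½) = 0.621 = 62.1%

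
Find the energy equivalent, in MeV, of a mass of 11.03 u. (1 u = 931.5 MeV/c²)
E = mc² = 10270 MeV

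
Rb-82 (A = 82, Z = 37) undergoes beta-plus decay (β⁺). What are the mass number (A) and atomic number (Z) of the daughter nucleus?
Daughter: A = 82, Z = 36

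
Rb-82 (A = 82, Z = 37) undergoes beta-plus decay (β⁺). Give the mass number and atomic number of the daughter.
Daughter: A = 82, Z = 36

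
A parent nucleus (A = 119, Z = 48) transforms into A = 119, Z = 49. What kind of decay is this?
ΔA = 0, ΔZ = +1 ⇒ beta-minus decay (β⁻)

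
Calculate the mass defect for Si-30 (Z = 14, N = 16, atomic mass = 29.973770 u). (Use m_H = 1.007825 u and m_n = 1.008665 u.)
Δm = Z·m_H + N·m_n − M = 0.2744 u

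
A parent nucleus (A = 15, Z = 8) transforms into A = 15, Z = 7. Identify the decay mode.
ΔA = 0, ΔZ = -1 ⇒ beta-plus decay (β⁺) or electron capture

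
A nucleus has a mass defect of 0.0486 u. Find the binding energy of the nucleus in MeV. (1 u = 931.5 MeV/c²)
B.E. = Δm × 931.5 = 45.27 MeV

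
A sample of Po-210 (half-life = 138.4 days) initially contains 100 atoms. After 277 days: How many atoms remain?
N = N₀(1/2)^(t/t½) = 24.97 atoms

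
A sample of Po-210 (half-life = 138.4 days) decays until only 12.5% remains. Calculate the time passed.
t = t½ × log₂(N₀/N) = 415.2 days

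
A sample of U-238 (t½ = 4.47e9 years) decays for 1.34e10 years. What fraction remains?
N/N₀ = (1/2)^(t/t½) = 0.1252 = 12.5%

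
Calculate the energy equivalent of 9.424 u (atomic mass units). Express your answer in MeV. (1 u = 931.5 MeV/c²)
E = mc² = 8778 MeV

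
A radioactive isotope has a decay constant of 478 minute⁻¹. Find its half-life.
t½ = ln(2)/λ = 0.00145 minutes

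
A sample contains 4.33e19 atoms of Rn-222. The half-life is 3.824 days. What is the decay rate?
A = λN = 7.849e18 decays/day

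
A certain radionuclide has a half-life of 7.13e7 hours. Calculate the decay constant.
λ = ln(2)/t½ = 9.722e-9 hour⁻¹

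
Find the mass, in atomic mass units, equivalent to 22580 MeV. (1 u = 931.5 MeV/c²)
m = E/c² = 24.24 u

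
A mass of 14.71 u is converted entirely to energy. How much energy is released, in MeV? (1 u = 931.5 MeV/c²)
E = mc² = 13700 MeV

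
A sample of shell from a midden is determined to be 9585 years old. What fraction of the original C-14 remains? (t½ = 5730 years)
N/N₀ = (1/2)^(t/t½) = 0.3136 = 31.4%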